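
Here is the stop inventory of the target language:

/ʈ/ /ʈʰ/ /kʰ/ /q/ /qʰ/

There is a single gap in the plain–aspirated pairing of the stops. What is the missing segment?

/k/

retroflex: plain /ʈ/, aspirated /ʈʰ/.
velar: plain —, aspirated /kʰ/.
uvular: plain /q/, aspirated /qʰ/.
The velar row has no plain member, so the gap is the plain velar stop /k/.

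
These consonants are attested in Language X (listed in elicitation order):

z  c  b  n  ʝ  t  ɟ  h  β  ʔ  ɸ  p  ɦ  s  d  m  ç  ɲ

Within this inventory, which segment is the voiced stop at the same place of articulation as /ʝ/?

/ʝ/ is a voiced palatal fricative.
The voiced stop at the same place is a voiced palatal stop — in this inventory, /ɟ/.

/ɟ/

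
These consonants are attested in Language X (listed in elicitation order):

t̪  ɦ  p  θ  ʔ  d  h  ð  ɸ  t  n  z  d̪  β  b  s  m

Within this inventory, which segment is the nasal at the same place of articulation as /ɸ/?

/m/

/ɸ/ is a voiceless bilabial fricative.
The nasal at the same place is a bilabial nasal — in this inventory, /m/.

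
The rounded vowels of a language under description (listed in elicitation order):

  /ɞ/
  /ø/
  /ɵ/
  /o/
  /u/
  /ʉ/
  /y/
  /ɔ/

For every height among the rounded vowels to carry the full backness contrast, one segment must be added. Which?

Front: /y/ (high), /ø/ (high-mid).
Central: /ʉ/ (high), /ɵ/ (high-mid), /ɞ/ (low-mid).
Back: /u/ (high), /o/ (high-mid), /ɔ/ (low-mid).
The low-mid row has no front member, so the gap is the low-mid front rounded vowel /œ/.

/œ/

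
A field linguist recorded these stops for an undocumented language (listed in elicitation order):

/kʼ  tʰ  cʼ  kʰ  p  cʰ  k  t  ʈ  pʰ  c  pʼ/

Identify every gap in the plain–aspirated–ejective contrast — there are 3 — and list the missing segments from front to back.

/tʼ/, /ʈʰ/, /ʈʼ/

Plain: /p/ (bilabial), /t/ (alveolar), /ʈ/ (retroflex), /c/ (palatal), /k/ (velar).
Aspirated: /pʰ/ (bilabial), /tʰ/ (alveolar), /cʰ/ (palatal), /kʰ/ (velar).
Ejective: /pʼ/ (bilabial), /cʼ/ (palatal), /kʼ/ (velar).
Gaps, from front to back: alveolar lacks ejective (/tʼ/); retroflex lacks aspirated (/ʈʰ/); retroflex lacks ejective (/ʈʼ/).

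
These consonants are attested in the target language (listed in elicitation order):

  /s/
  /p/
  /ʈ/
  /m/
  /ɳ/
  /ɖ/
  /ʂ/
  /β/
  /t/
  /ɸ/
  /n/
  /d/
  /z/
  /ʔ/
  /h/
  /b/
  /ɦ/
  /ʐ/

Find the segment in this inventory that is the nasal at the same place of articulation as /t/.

/n/

/t/ is a voiceless alveolar stop.
The nasal at the same place is an alveolar nasal — in this inventory, /n/.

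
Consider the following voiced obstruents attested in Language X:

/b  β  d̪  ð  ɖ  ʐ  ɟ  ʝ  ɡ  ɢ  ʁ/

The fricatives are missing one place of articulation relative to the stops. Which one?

velar

bilabial: stop /b/, fricative /β/.
dental: stop /d̪/, fricative /ð/.
retroflex: stop /ɖ/, fricative /ʐ/.
palatal: stop /ɟ/, fricative /ʝ/.
velar: stop /ɡ/, fricative —.
uvular: stop /ɢ/, fricative /ʁ/.
Every place of articulation has a fricative member except velar, where /ɣ/ would be expected.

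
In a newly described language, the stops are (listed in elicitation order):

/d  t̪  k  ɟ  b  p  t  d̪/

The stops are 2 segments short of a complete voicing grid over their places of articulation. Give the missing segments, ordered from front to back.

/c/, /ɡ/

Voiceless: /p/ (bilabial), /t̪/ (dental), /t/ (alveolar), /k/ (velar).
Voiced: /b/ (bilabial), /d̪/ (dental), /d/ (alveolar), /ɟ/ (palatal).
Gaps, from front to back: palatal lacks voiceless (/c/); velar lacks voiced (/ɡ/).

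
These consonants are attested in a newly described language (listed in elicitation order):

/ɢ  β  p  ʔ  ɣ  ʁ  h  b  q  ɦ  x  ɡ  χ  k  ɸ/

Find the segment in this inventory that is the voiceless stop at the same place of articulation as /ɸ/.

/p/

/ɸ/ is a voiceless bilabial fricative.
The voiceless stop at the same place is a voiceless bilabial stop — in this inventory, /p/.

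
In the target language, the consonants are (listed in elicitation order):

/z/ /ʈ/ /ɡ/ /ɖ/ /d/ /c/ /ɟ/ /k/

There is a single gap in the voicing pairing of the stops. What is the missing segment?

/t/

place of articulation  voiceless  voiced  
alveolar          —         d       
retroflex         ʈ         ɖ       
palatal           c         ɟ       
velar             k         ɡ       
The alveolar row has no voiceless member, so the gap is the voiceless alveolar stop /t/.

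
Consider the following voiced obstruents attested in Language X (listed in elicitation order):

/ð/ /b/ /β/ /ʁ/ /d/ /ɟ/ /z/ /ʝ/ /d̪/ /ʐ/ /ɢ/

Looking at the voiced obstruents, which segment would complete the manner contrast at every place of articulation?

/ɖ/

bilabial: stop /b/, fricative /β/.
dental: stop /d̪/, fricative /ð/.
alveolar: stop /d/, fricative /z/.
retroflex: stop —, fricative /ʐ/.
palatal: stop /ɟ/, fricative /ʝ/.
uvular: stop /ɢ/, fricative /ʁ/.
The retroflex row has no stop member, so the gap is the retroflex stop /ɖ/.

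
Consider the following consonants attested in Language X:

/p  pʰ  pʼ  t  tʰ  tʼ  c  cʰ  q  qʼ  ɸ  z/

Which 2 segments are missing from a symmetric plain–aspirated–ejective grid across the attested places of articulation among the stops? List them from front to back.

bilabial: plain /p/, aspirated /pʰ/, ejective /pʼ/.
alveolar: plain /t/, aspirated /tʰ/, ejective /tʼ/.
palatal: plain /c/, aspirated /cʰ/, ejective —.
uvular: plain /q/, aspirated —, ejective /qʼ/.
Gaps, from front to back: palatal lacks ejective (/cʼ/); uvular lacks aspirated (/qʰ/).

/cʼ/, /qʰ/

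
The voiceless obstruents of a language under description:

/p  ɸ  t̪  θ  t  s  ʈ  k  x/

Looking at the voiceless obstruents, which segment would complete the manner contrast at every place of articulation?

Stop: /p/ (bilabial), /t̪/ (dental), /t/ (alveolar), /ʈ/ (retroflex), /k/ (velar).
Fricative: /ɸ/ (bilabial), /θ/ (dental), /s/ (alveolar), /x/ (velar).
The retroflex row has no fricative member, so the gap is the retroflex fricative /ʂ/.

/ʂ/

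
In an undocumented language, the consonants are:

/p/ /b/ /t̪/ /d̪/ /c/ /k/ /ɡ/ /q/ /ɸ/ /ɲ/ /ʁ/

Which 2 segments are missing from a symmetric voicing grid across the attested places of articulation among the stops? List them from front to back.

place of articulation  voiceless  voiced  
bilabial          p         b       
dental            t̪        d̪      
palatal           c         —       
velar             k         ɡ       
uvular            q         —       
Gaps, from front to back: palatal lacks voiced (/ɟ/); uvular lacks voiced (/ɢ/).

/ɟ/, /ɢ/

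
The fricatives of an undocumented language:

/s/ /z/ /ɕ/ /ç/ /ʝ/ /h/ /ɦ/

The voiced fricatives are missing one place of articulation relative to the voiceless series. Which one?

alveolo-palatal

place of articulation  voiceless  voiced  
alveolar          s         z       
alveolo-palatal   ɕ         —       
palatal           ç         ʝ       
glottal           h         ɦ       
Every place of articulation has a voiced member except alveolo-palatal, where /ʑ/ would be expected.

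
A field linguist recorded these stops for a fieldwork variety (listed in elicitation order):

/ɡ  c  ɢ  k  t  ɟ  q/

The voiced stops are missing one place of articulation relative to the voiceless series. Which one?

alveolar

alveolar: voiceless /t/, voiced —.
palatal: voiceless /c/, voiced /ɟ/.
velar: voiceless /k/, voiced /ɡ/.
uvular: voiceless /q/, voiced /ɢ/.
Every place of articulation has a voiced member except alveolar, where /d/ would be expected.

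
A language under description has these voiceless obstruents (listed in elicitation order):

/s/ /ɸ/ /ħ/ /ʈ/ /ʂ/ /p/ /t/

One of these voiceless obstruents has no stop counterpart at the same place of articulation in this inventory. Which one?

Bilabial: /p/ ~ /ɸ/
Alveolar: /t/ ~ /s/
Retroflex: /ʈ/ ~ /ʂ/
Pharyngeal: only /ħ/ (fricative); no stop partner.
So /ħ/ is the unpaired segment.

/ħ/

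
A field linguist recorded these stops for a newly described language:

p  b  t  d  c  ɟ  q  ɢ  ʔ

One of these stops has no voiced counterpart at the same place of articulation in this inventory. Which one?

Bilabial: /p/ ~ /b/
Alveolar: /t/ ~ /d/
Palatal: /c/ ~ /ɟ/
Uvular: /q/ ~ /ɢ/
Glottal: only /ʔ/ (voiceless); no voiced partner.
So /ʔ/ is the unpaired segment.

/ʔ/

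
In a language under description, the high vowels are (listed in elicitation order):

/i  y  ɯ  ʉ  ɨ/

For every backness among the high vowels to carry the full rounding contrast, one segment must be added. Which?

Unrounded: /i/ (front), /ɨ/ (central), /ɯ/ (back).
Rounded: /y/ (front), /ʉ/ (central).
The back row has no rounded member, so the gap is the back rounded vowel /u/.

/u/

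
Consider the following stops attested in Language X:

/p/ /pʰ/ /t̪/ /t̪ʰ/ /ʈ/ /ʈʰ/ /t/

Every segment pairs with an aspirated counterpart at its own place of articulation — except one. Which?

/t/

Bilabial: /p/ ~ /pʰ/
Dental: /t̪/ ~ /t̪ʰ/
Retroflex: /ʈ/ ~ /ʈʰ/
Alveolar: only /t/ (plain); no aspirated partner.
So /t/ is the unpaired segment.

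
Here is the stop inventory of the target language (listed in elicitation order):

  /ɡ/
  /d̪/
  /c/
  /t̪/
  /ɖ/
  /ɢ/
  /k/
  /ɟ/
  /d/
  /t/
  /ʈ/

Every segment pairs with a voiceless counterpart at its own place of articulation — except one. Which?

Dental: /t̪/ ~ /d̪/
Alveolar: /t/ ~ /d/
Retroflex: /ʈ/ ~ /ɖ/
Palatal: /c/ ~ /ɟ/
Velar: /k/ ~ /ɡ/
Uvular: only /ɢ/ (voiced); no voiceless partner.
So /ɢ/ is the unpaired segment.

/ɢ/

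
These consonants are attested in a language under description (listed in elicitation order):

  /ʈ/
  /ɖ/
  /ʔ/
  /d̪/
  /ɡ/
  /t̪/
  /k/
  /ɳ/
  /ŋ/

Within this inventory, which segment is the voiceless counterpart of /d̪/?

/t̪/

/d̪/ is a voiced dental stop.
The voiceless counterpart is a voiceless dental stop — in this inventory, /t̪/.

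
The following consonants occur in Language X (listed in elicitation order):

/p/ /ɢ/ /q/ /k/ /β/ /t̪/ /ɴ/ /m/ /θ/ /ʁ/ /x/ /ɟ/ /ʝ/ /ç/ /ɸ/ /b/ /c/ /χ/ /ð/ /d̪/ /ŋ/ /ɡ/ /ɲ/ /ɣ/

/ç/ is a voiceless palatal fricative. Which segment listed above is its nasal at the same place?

/ɲ/

The nasal at the same place is a palatal nasal — in this inventory, /ɲ/.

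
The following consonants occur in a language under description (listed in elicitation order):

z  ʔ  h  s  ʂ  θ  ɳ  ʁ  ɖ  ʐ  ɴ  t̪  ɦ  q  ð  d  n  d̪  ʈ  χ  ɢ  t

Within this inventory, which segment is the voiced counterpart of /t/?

/t/ is a voiceless alveolar stop.
The voiced counterpart is a voiced alveolar stop — in this inventory, /d/.

/d/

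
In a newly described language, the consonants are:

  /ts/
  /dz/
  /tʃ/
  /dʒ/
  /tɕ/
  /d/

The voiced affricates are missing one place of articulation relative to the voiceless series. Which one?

alveolo-palatal

place of articulation  voiceless  voiced  
alveolar          ts        dz      
postalveolar      tʃ        dʒ      
alveolo-palatal   tɕ        —       
Every place of articulation has a voiced member except alveolo-palatal, where /dʑ/ would be expected.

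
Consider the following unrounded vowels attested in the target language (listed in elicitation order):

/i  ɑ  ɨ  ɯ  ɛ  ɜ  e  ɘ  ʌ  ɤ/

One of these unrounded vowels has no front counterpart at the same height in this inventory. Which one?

/ɑ/

High: /i/ ~ /ɨ/ ~ /ɯ/
High-mid: /e/ ~ /ɘ/ ~ /ɤ/
Low-mid: /ɛ/ ~ /ɜ/ ~ /ʌ/
Low: only /ɑ/ (back); no front partner.
So /ɑ/ is the unpaired segment.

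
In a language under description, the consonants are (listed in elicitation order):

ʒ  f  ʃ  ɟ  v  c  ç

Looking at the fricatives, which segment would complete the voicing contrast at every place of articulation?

labiodental: voiceless /f/, voiced /v/.
postalveolar: voiceless /ʃ/, voiced /ʒ/.
palatal: voiceless /ç/, voiced —.
The palatal row has no voiced member, so the gap is the voiced palatal fricative /ʝ/.

/ʝ/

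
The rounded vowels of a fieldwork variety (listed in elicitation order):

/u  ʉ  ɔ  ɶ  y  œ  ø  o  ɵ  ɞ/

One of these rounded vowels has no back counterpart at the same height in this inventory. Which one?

High: /y/ ~ /ʉ/ ~ /u/
High-mid: /ø/ ~ /ɵ/ ~ /o/
Low-mid: /œ/ ~ /ɞ/ ~ /ɔ/
Low: only /ɶ/ (front); no back partner.
So /ɶ/ is the unpaired segment.

/ɶ/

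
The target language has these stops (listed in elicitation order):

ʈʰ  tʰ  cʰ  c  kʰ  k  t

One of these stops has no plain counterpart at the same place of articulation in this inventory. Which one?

/ʈʰ/

Alveolar: /t/ ~ /tʰ/
Palatal: /c/ ~ /cʰ/
Velar: /k/ ~ /kʰ/
Retroflex: only /ʈʰ/ (aspirated); no plain partner.
So /ʈʰ/ is the unpaired segment.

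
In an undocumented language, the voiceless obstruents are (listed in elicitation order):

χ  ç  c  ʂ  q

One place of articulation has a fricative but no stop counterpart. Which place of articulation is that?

retroflex

place of articulation  stop      fricative
retroflex         —         ʂ       
palatal           c         ç       
uvular            q         χ       
Every place of articulation has a stop member except retroflex, where /ʈ/ would be expected.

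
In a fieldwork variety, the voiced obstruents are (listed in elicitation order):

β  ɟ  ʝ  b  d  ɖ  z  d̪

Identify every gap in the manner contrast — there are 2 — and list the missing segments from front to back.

Stop: /b/ (bilabial), /d̪/ (dental), /d/ (alveolar), /ɖ/ (retroflex), /ɟ/ (palatal).
Fricative: /β/ (bilabial), /z/ (alveolar), /ʝ/ (palatal).
Gaps, from front to back: dental lacks fricative (/ð/); retroflex lacks fricative (/ʐ/).

/ð/, /ʐ/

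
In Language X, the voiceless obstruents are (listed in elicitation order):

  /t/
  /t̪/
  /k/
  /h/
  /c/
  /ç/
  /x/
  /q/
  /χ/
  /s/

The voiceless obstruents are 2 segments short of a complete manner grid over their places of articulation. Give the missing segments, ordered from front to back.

place of articulation  stop      fricative
dental            t̪        —       
alveolar          t         s       
palatal           c         ç       
velar             k         x       
uvular            q         χ       
glottal           —         h       
Gaps, from front to back: dental lacks fricative (/θ/); glottal lacks stop (/ʔ/).

/θ/, /ʔ/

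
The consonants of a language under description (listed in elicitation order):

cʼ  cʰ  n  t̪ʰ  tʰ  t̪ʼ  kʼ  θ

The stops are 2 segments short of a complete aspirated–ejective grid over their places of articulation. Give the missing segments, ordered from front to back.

Aspirated: /t̪ʰ/ (dental), /tʰ/ (alveolar), /cʰ/ (palatal).
Ejective: /t̪ʼ/ (dental), /cʼ/ (palatal), /kʼ/ (velar).
Gaps, from front to back: alveolar lacks ejective (/tʼ/); velar lacks aspirated (/kʰ/).

/tʼ/, /kʰ/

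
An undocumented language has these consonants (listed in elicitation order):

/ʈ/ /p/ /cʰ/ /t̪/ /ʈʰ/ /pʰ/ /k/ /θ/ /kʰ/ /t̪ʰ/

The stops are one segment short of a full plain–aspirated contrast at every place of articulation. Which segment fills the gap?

/c/

Plain: /p/ (bilabial), /t̪/ (dental), /ʈ/ (retroflex), /k/ (velar).
Aspirated: /pʰ/ (bilabial), /t̪ʰ/ (dental), /ʈʰ/ (retroflex), /cʰ/ (palatal), /kʰ/ (velar).
The palatal row has no plain member, so the gap is the plain palatal stop /c/.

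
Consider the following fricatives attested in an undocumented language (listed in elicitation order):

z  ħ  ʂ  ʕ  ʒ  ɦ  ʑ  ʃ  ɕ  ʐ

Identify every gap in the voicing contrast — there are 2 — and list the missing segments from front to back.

alveolar: voiceless —, voiced /z/.
postalveolar: voiceless /ʃ/, voiced /ʒ/.
retroflex: voiceless /ʂ/, voiced /ʐ/.
alveolo-palatal: voiceless /ɕ/, voiced /ʑ/.
pharyngeal: voiceless /ħ/, voiced /ʕ/.
glottal: voiceless —, voiced /ɦ/.
Gaps, from front to back: alveolar lacks voiceless (/s/); glottal lacks voiceless (/h/).

/s/, /h/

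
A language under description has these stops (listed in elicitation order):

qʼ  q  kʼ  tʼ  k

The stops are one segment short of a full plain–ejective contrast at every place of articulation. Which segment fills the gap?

place of articulation  plain     ejective
alveolar          —         tʼ      
velar             k         kʼ      
uvular            q         qʼ      
The alveolar row has no plain member, so the gap is the plain alveolar stop /t/.

/t/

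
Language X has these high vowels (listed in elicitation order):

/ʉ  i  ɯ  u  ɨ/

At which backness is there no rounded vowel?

front

Unrounded: /i/ (front), /ɨ/ (central), /ɯ/ (back).
Rounded: /ʉ/ (central), /u/ (back).
Every backness has a rounded member except front, where /y/ would be expected.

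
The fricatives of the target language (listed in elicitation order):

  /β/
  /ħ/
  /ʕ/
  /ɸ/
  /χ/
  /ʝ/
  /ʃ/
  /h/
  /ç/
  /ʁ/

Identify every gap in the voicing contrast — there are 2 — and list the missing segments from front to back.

place of articulation  voiceless  voiced  
bilabial          ɸ         β       
postalveolar      ʃ         —       
palatal           ç         ʝ       
uvular            χ         ʁ       
pharyngeal        ħ         ʕ       
glottal           h         —       
Gaps, from front to back: postalveolar lacks voiced (/ʒ/); glottal lacks voiced (/ɦ/).

/ʒ/, /ɦ/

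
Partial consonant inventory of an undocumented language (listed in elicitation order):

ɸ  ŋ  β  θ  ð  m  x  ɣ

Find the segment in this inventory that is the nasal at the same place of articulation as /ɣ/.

/ŋ/

/ɣ/ is a voiced velar fricative.
The nasal at the same place is a velar nasal — in this inventory, /ŋ/.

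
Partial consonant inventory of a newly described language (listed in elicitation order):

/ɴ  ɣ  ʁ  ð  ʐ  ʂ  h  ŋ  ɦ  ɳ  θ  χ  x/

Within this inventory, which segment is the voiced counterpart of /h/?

/ɦ/

/h/ is a voiceless glottal fricative.
The voiced counterpart is a voiced glottal fricative — in this inventory, /ɦ/.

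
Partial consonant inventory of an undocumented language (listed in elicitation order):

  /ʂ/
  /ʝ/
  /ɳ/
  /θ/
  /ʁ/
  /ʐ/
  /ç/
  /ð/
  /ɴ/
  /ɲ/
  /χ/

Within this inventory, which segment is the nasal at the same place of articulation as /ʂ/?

/ɳ/

/ʂ/ is a voiceless retroflex fricative.
The nasal at the same place is a retroflex nasal — in this inventory, /ɳ/.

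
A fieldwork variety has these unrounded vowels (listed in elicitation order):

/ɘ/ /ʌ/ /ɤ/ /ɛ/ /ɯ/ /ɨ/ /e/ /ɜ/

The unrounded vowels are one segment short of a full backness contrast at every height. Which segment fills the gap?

/i/

height            front     central   back    
high              —         ɨ         ɯ       
high-mid          e         ɘ         ɤ       
low-mid           ɛ         ɜ         ʌ       
The high row has no front member, so the gap is the high front unrounded vowel /i/.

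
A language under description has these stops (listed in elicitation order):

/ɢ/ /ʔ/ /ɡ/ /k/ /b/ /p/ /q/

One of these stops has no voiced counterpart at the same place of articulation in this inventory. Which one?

/ʔ/

Bilabial: /p/ ~ /b/
Velar: /k/ ~ /ɡ/
Uvular: /q/ ~ /ɢ/
Glottal: only /ʔ/ (voiceless); no voiced partner.
So /ʔ/ is the unpaired segment.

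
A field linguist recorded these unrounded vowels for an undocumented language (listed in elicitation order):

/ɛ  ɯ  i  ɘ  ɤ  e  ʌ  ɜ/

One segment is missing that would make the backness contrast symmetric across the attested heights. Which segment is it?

height            front     central   back    
high              i         —         ɯ       
high-mid          e         ɘ         ɤ       
low-mid           ɛ         ɜ         ʌ       
The high row has no central member, so the gap is the high central unrounded vowel /ɨ/.

/ɨ/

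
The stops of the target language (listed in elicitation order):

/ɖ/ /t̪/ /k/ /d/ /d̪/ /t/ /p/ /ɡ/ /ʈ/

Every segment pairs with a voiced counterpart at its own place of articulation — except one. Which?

Dental: /t̪/ ~ /d̪/
Alveolar: /t/ ~ /d/
Retroflex: /ʈ/ ~ /ɖ/
Velar: /k/ ~ /ɡ/
Bilabial: only /p/ (voiceless); no voiced partner.
So /p/ is the unpaired segment.

/p/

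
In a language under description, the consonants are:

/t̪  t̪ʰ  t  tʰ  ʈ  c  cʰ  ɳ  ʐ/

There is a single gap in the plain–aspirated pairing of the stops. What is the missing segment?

/ʈʰ/

Plain: /t̪/ (dental), /t/ (alveolar), /ʈ/ (retroflex), /c/ (palatal).
Aspirated: /t̪ʰ/ (dental), /tʰ/ (alveolar), /cʰ/ (palatal).
The retroflex row has no aspirated member, so the gap is the aspirated retroflex stop /ʈʰ/.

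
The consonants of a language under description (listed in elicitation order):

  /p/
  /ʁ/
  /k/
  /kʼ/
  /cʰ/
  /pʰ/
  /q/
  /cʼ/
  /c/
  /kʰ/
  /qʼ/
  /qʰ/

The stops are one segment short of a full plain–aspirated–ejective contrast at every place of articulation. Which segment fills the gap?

Plain: /p/ (bilabial), /c/ (palatal), /k/ (velar), /q/ (uvular).
Aspirated: /pʰ/ (bilabial), /cʰ/ (palatal), /kʰ/ (velar), /qʰ/ (uvular).
Ejective: /cʼ/ (palatal), /kʼ/ (velar), /qʼ/ (uvular).
The bilabial row has no ejective member, so the gap is the ejective bilabial stop /pʼ/.

/pʼ/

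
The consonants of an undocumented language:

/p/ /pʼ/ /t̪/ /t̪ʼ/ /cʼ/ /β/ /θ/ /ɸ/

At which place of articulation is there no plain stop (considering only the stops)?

palatal

Plain: /p/ (bilabial), /t̪/ (dental).
Ejective: /pʼ/ (bilabial), /t̪ʼ/ (dental), /cʼ/ (palatal).
Every place of articulation has a plain member except palatal, where /c/ would be expected.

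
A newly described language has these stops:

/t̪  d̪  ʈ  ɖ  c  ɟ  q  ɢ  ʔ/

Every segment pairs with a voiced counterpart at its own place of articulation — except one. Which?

/ʔ/

Dental: /t̪/ ~ /d̪/
Retroflex: /ʈ/ ~ /ɖ/
Palatal: /c/ ~ /ɟ/
Uvular: /q/ ~ /ɢ/
Glottal: only /ʔ/ (voiceless); no voiced partner.
So /ʔ/ is the unpaired segment.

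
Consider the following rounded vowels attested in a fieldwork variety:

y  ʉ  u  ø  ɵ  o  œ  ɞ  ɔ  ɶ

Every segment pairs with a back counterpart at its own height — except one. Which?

High: /y/ ~ /ʉ/ ~ /u/
High-mid: /ø/ ~ /ɵ/ ~ /o/
Low-mid: /œ/ ~ /ɞ/ ~ /ɔ/
Low: only /ɶ/ (front); no back partner.
So /ɶ/ is the unpaired segment.

/ɶ/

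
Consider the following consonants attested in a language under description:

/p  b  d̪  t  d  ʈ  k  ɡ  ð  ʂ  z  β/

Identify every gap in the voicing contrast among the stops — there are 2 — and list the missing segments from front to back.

Voiceless: /p/ (bilabial), /t/ (alveolar), /ʈ/ (retroflex), /k/ (velar).
Voiced: /b/ (bilabial), /d̪/ (dental), /d/ (alveolar), /ɡ/ (velar).
Gaps, from front to back: dental lacks voiceless (/t̪/); retroflex lacks voiced (/ɖ/).

/t̪/, /ɖ/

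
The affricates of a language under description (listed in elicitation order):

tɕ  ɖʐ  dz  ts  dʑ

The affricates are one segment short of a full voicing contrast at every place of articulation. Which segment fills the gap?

alveolar: voiceless /ts/, voiced /dz/.
retroflex: voiceless —, voiced /ɖʐ/.
alveolo-palatal: voiceless /tɕ/, voiced /dʑ/.
The retroflex row has no voiceless member, so the gap is the voiceless retroflex affricate /ʈʂ/.

/ʈʂ/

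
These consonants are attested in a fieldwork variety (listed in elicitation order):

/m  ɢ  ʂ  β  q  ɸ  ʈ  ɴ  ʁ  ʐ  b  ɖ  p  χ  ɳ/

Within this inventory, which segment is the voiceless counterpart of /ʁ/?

/ʁ/ is a voiced uvular fricative.
The voiceless counterpart is a voiceless uvular fricative — in this inventory, /χ/.

/χ/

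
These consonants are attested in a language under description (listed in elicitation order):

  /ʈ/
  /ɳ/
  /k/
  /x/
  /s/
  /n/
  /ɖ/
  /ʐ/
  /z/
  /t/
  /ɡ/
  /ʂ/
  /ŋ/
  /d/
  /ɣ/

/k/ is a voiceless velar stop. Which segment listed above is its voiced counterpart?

/ɡ/

The voiced counterpart is a voiced velar stop — in this inventory, /ɡ/.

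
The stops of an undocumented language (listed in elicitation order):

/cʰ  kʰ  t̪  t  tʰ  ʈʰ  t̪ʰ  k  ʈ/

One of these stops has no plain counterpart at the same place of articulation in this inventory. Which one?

/cʰ/

Dental: /t̪/ ~ /t̪ʰ/
Alveolar: /t/ ~ /tʰ/
Retroflex: /ʈ/ ~ /ʈʰ/
Velar: /k/ ~ /kʰ/
Palatal: only /cʰ/ (aspirated); no plain partner.
So /cʰ/ is the unpaired segment.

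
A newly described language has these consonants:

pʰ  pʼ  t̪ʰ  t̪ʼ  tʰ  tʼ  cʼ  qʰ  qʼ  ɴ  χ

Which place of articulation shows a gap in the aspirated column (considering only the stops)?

palatal

place of articulation  aspirated  ejective
bilabial          pʰ        pʼ      
dental            t̪ʰ       t̪ʼ     
alveolar          tʰ        tʼ      
palatal           —         cʼ      
uvular            qʰ        qʼ      
Every place of articulation has an aspirated member except palatal, where /cʰ/ would be expected.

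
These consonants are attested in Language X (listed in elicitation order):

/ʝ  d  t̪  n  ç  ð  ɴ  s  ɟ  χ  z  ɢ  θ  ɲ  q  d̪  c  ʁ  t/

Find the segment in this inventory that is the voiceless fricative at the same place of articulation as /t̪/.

/θ/

/t̪/ is a voiceless dental stop.
The voiceless fricative at the same place is a voiceless dental fricative — in this inventory, /θ/.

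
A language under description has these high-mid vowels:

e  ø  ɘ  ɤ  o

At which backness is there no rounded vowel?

backness          unrounded  rounded 
front             e         ø       
central           ɘ         —       
back              ɤ         o       
Every backness has a rounded member except central, where /ɵ/ would be expected.

central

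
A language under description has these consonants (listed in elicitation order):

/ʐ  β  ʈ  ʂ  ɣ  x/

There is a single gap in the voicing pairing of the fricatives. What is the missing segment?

Voiceless: /ʂ/ (retroflex), /x/ (velar).
Voiced: /β/ (bilabial), /ʐ/ (retroflex), /ɣ/ (velar).
The bilabial row has no voiceless member, so the gap is the voiceless bilabial fricative /ɸ/.

/ɸ/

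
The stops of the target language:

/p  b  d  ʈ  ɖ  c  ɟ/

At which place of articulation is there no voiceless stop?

Voiceless: /p/ (bilabial), /ʈ/ (retroflex), /c/ (palatal).
Voiced: /b/ (bilabial), /d/ (alveolar), /ɖ/ (retroflex), /ɟ/ (palatal).
Every place of articulation has a voiceless member except alveolar, where /t/ would be expected.

alveolar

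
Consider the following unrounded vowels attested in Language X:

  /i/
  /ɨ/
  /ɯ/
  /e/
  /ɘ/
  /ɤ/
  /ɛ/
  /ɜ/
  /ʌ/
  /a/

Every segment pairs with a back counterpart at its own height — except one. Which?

/a/

High: /i/ ~ /ɨ/ ~ /ɯ/
High-mid: /e/ ~ /ɘ/ ~ /ɤ/
Low-mid: /ɛ/ ~ /ɜ/ ~ /ʌ/
Low: only /a/ (front); no back partner.
So /a/ is the unpaired segment.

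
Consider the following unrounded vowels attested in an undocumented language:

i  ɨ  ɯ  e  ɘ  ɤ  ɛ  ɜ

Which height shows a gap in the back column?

low-mid

height            front     central   back    
high              i         ɨ         ɯ       
high-mid          e         ɘ         ɤ       
low-mid           ɛ         ɜ         —       
Every height has a back member except low-mid, where /ʌ/ would be expected.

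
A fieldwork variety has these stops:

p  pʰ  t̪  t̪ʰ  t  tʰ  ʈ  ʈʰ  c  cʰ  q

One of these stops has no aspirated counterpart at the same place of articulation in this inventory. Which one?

Bilabial: /p/ ~ /pʰ/
Dental: /t̪/ ~ /t̪ʰ/
Alveolar: /t/ ~ /tʰ/
Retroflex: /ʈ/ ~ /ʈʰ/
Palatal: /c/ ~ /cʰ/
Uvular: only /q/ (plain); no aspirated partner.
So /q/ is the unpaired segment.

/q/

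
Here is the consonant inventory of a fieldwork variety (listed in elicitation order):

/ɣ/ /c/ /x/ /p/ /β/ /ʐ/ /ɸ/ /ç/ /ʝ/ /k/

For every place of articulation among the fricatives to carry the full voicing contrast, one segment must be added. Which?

bilabial: voiceless /ɸ/, voiced /β/.
retroflex: voiceless —, voiced /ʐ/.
palatal: voiceless /ç/, voiced /ʝ/.
velar: voiceless /x/, voiced /ɣ/.
The retroflex row has no voiceless member, so the gap is the voiceless retroflex fricative /ʂ/.

/ʂ/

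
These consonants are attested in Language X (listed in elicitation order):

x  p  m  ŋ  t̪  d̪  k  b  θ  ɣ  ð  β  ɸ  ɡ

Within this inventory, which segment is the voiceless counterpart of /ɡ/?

/k/

/ɡ/ is a voiced velar stop.
The voiceless counterpart is a voiceless velar stop — in this inventory, /k/.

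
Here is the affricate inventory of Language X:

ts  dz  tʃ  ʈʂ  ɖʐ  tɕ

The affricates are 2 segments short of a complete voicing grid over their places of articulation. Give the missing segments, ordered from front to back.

/dʒ/, /dʑ/

Voiceless: /ts/ (alveolar), /tʃ/ (postalveolar), /ʈʂ/ (retroflex), /tɕ/ (alveolo-palatal).
Voiced: /dz/ (alveolar), /ɖʐ/ (retroflex).
Gaps, from front to back: postalveolar lacks voiced (/dʒ/); alveolo-palatal lacks voiced (/dʑ/).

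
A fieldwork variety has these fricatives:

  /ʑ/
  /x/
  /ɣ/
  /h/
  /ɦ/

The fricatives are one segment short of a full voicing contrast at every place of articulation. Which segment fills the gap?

/ɕ/

alveolo-palatal: voiceless —, voiced /ʑ/.
velar: voiceless /x/, voiced /ɣ/.
glottal: voiceless /h/, voiced /ɦ/.
The alveolo-palatal row has no voiceless member, so the gap is the voiceless alveolo-palatal fricative /ɕ/.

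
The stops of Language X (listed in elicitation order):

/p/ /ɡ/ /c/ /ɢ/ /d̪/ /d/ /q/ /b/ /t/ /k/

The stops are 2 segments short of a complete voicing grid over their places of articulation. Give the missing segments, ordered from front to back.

/t̪/, /ɟ/

place of articulation  voiceless  voiced  
bilabial          p         b       
dental            —         d̪      
alveolar          t         d       
palatal           c         —       
velar             k         ɡ       
uvular            q         ɢ       
Gaps, from front to back: dental lacks voiceless (/t̪/); palatal lacks voiced (/ɟ/).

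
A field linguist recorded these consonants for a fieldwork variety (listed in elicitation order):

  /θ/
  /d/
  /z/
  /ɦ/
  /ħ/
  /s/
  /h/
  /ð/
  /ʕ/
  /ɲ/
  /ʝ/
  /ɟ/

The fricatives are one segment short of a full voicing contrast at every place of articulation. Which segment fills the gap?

Voiceless: /θ/ (dental), /s/ (alveolar), /ħ/ (pharyngeal), /h/ (glottal).
Voiced: /ð/ (dental), /z/ (alveolar), /ʝ/ (palatal), /ʕ/ (pharyngeal), /ɦ/ (glottal).
The palatal row has no voiceless member, so the gap is the voiceless palatal fricative /ç/.

/ç/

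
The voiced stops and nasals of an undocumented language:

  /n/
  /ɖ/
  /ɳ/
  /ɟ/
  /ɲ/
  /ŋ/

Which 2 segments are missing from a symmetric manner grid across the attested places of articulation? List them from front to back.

alveolar: oral stop —, nasal /n/.
retroflex: oral stop /ɖ/, nasal /ɳ/.
palatal: oral stop /ɟ/, nasal /ɲ/.
velar: oral stop —, nasal /ŋ/.
Gaps, from front to back: alveolar lacks oral stop (/d/); velar lacks oral stop (/ɡ/).

/d/, /ɡ/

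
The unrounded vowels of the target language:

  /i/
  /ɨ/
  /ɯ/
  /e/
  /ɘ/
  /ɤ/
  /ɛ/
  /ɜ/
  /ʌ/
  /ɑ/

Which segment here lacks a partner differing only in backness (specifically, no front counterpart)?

High: /i/ ~ /ɨ/ ~ /ɯ/
High-mid: /e/ ~ /ɘ/ ~ /ɤ/
Low-mid: /ɛ/ ~ /ɜ/ ~ /ʌ/
Low: only /ɑ/ (back); no front partner.
So /ɑ/ is the unpaired segment.

/ɑ/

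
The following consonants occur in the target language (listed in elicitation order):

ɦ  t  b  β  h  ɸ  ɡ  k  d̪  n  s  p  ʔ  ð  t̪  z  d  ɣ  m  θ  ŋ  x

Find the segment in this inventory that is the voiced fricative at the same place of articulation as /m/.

/m/ is a bilabial nasal.
The voiced fricative at the same place is a voiced bilabial fricative — in this inventory, /β/.

/β/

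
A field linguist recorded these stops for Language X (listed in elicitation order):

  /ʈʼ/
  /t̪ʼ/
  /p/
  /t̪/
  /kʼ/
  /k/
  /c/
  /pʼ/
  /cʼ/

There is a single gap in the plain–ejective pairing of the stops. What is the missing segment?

place of articulation  plain     ejective
bilabial          p         pʼ      
dental            t̪        t̪ʼ     
retroflex         —         ʈʼ      
palatal           c         cʼ      
velar             k         kʼ      
The retroflex row has no plain member, so the gap is the plain retroflex stop /ʈ/.

/ʈ/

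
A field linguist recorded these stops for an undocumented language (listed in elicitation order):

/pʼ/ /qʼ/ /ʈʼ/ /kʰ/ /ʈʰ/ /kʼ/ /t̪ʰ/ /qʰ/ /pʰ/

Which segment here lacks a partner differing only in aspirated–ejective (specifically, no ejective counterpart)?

/t̪ʰ/

Bilabial: /pʰ/ ~ /pʼ/
Retroflex: /ʈʰ/ ~ /ʈʼ/
Velar: /kʰ/ ~ /kʼ/
Uvular: /qʰ/ ~ /qʼ/
Dental: only /t̪ʰ/ (aspirated); no ejective partner.
So /t̪ʰ/ is the unpaired segment.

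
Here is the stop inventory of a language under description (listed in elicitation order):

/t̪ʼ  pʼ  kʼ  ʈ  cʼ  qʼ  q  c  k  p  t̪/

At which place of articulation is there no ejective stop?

retroflex

place of articulation  plain     ejective
bilabial          p         pʼ      
dental            t̪        t̪ʼ     
retroflex         ʈ         —       
palatal           c         cʼ      
velar             k         kʼ      
uvular            q         qʼ      
Every place of articulation has an ejective member except retroflex, where /ʈʼ/ would be expected.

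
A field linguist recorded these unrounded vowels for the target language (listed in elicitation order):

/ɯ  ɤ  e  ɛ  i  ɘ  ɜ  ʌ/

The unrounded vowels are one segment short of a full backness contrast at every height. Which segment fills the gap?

/ɨ/

Front: /i/ (high), /e/ (high-mid), /ɛ/ (low-mid).
Central: /ɘ/ (high-mid), /ɜ/ (low-mid).
Back: /ɯ/ (high), /ɤ/ (high-mid), /ʌ/ (low-mid).
The high row has no central member, so the gap is the high central unrounded vowel /ɨ/.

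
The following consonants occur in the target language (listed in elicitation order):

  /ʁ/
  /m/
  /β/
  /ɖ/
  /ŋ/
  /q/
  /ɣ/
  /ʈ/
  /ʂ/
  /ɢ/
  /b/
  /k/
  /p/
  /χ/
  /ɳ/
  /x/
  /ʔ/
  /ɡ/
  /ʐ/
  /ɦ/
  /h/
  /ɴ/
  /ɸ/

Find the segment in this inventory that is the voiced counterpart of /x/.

/x/ is a voiceless velar fricative.
The voiced counterpart is a voiced velar fricative — in this inventory, /ɣ/.

/ɣ/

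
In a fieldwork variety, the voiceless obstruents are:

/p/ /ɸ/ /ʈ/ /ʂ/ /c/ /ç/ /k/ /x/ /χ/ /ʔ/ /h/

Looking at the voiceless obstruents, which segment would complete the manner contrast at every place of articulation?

/q/

place of articulation  stop      fricative
bilabial          p         ɸ       
retroflex         ʈ         ʂ       
palatal           c         ç       
velar             k         x       
uvular            —         χ       
glottal           ʔ         h       
The uvular row has no stop member, so the gap is the uvular stop /q/.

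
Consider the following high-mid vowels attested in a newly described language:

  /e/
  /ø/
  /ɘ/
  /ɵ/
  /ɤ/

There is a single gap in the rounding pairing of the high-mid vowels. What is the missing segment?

Unrounded: /e/ (front), /ɘ/ (central), /ɤ/ (back).
Rounded: /ø/ (front), /ɵ/ (central).
The back row has no rounded member, so the gap is the back rounded vowel /o/.

/o/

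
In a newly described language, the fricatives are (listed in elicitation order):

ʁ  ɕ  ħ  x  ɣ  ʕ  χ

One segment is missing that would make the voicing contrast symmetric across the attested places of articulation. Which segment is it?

Voiceless: /ɕ/ (alveolo-palatal), /x/ (velar), /χ/ (uvular), /ħ/ (pharyngeal).
Voiced: /ɣ/ (velar), /ʁ/ (uvular), /ʕ/ (pharyngeal).
The alveolo-palatal row has no voiced member, so the gap is the voiced alveolo-palatal fricative /ʑ/.

/ʑ/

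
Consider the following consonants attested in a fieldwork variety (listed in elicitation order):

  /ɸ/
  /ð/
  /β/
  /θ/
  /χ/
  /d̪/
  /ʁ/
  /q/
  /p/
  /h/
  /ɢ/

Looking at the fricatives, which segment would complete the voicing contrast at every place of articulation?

bilabial: voiceless /ɸ/, voiced /β/.
dental: voiceless /θ/, voiced /ð/.
uvular: voiceless /χ/, voiced /ʁ/.
glottal: voiceless /h/, voiced —.
The glottal row has no voiced member, so the gap is the voiced glottal fricative /ɦ/.

/ɦ/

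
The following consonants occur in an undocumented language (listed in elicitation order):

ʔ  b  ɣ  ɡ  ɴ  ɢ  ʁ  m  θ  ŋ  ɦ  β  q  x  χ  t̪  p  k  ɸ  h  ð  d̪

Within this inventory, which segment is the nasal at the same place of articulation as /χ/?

/χ/ is a voiceless uvular fricative.
The nasal at the same place is an uvular nasal — in this inventory, /ɴ/.

/ɴ/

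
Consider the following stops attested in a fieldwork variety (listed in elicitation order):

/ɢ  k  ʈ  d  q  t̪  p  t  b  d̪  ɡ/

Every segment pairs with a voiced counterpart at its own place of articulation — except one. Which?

Bilabial: /p/ ~ /b/
Dental: /t̪/ ~ /d̪/
Alveolar: /t/ ~ /d/
Velar: /k/ ~ /ɡ/
Uvular: /q/ ~ /ɢ/
Retroflex: only /ʈ/ (voiceless); no voiced partner.
So /ʈ/ is the unpaired segment.

/ʈ/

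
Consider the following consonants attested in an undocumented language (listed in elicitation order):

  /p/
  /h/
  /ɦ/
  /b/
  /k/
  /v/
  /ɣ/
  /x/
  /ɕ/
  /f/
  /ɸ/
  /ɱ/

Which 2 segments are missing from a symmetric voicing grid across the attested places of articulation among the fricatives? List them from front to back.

/β/, /ʑ/

Voiceless: /ɸ/ (bilabial), /f/ (labiodental), /ɕ/ (alveolo-palatal), /x/ (velar), /h/ (glottal).
Voiced: /v/ (labiodental), /ɣ/ (velar), /ɦ/ (glottal).
Gaps, from front to back: bilabial lacks voiced (/β/); alveolo-palatal lacks voiced (/ʑ/).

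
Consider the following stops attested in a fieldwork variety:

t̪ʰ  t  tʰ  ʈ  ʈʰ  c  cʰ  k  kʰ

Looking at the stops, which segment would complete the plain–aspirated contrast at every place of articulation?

/t̪/

place of articulation  plain     aspirated
dental            —         t̪ʰ     
alveolar          t         tʰ      
retroflex         ʈ         ʈʰ      
palatal           c         cʰ      
velar             k         kʰ      
The dental row has no plain member, so the gap is the plain dental stop /t̪/.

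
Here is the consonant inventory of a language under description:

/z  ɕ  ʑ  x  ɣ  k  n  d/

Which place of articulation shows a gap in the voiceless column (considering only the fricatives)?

place of articulation  voiceless  voiced  
alveolar          —         z       
alveolo-palatal   ɕ         ʑ       
velar             x         ɣ       
Every place of articulation has a voiceless member except alveolar, where /s/ would be expected.

alveolar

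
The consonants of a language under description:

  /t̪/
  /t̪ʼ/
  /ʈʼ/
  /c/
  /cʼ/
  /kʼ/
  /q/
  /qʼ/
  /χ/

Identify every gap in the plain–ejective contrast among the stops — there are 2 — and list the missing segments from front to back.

/ʈ/, /k/

Plain: /t̪/ (dental), /c/ (palatal), /q/ (uvular).
Ejective: /t̪ʼ/ (dental), /ʈʼ/ (retroflex), /cʼ/ (palatal), /kʼ/ (velar), /qʼ/ (uvular).
Gaps, from front to back: retroflex lacks plain (/ʈ/); velar lacks plain (/k/).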